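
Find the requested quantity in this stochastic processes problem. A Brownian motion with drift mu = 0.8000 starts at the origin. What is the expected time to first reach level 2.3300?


Expected first passage time = a/mu
= 2.3300/0.8000
= 2.9125

2.9125


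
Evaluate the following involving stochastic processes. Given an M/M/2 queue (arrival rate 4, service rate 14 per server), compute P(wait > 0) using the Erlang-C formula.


a = lambda/mu = 0.2857
rho = a/c = 0.1429
Erlang-C formula applied:
C(c,a) = 0.0357

0.0357


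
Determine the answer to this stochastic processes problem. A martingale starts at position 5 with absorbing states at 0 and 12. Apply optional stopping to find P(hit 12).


By optional stopping theorem: E(M at tau) = M(0) = 5
P(hit 12)*12 + P(hit 0)*0 = 5
P(hit 12) = (5 - 0)/(12 - 0) = 5/12 = 0.4167

0.4167


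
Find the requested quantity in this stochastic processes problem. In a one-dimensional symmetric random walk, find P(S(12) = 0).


P(S(12) = 0) = C(12,6) / 4^6
= 924 / 4096
= 0.2256

0.2256


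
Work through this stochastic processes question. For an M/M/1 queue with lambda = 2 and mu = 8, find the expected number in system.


rho = 2/8 = 0.2500
L = rho/(1-rho)
= 0.2500/0.7500
= 0.3333

0.3333


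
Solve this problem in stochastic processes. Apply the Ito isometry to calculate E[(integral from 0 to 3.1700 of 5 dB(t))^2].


By Ito isometry: E[(int f dB)^2] = int f^2 dt
= 5^2 * 3.1700
= 25 * 3.1700 = 79.2500

79.2500


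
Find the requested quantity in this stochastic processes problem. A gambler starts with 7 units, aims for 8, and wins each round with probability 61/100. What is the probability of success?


Gambler's ruin formula:
r = q/p = 0.3900/0.6100 = 0.6393
P(win) = (1 - r^i)/(1 - r^N)
= (1 - 0.6393^7)/(1 - 0.6393^8)
= 0.9838

0.9838


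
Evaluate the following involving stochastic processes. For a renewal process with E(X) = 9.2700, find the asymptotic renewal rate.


Long-run renewal rate = 1/E(X)
= 1/9.2700
= 0.1079

0.1079


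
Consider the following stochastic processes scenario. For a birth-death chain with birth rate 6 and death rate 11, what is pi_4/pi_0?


For birth-death process, pi_n/pi_0 = (lambda/mu)^n
= (6/11)^4
= 0.0885

0.0885


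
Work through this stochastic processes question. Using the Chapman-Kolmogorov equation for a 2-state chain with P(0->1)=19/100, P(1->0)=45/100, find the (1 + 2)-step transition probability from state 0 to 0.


P^3 = P^1 * P^2
Computing via matrix multiplication of the transition matrix.
Entry (0,0) of P^3 = 0.7170

0.7170


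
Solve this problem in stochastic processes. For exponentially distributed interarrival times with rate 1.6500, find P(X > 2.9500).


P(X > t) = exp(-lambda * t)
= exp(-1.6500 * 2.9500)
= exp(-4.8675) = 0.0077

0.0077


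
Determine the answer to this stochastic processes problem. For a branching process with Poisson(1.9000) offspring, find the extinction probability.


Since mu = 1.9000 > 1, extinction prob q < 1.
Solve s = exp(mu*(s-1)) iteratively.
q = 0.2328

0.2328


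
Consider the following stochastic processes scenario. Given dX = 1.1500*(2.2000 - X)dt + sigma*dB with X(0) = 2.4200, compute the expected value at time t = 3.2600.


E[X(t)] = mu + (X(0) - mu)*exp(-theta*t)
= 2.2000 + (2.4200 - 2.2000)*exp(-1.1500*3.2600)
= 2.2000 + 0.2200 * 0.0235
= 2.2052

2.2052


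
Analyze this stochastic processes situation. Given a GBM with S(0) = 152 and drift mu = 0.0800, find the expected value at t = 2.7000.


E[S(t)] = S(0) * exp(mu * t)
= 152 * exp(0.0800 * 2.7000)
= 152 * 1.2411
= 188.6476

188.6476


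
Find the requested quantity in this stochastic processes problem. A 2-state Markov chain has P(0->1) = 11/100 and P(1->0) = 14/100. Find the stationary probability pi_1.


Stationary distribution: pi_0 = p10/(p01+p10), pi_1 = p01/(p01+p10)
p01 = 0.1100, p10 = 0.1400
pi_1 = 0.4400

0.4400


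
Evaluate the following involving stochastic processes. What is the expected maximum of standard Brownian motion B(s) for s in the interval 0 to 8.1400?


E(max B(s)) = sqrt(2t/pi)
= sqrt(2*8.1400/pi)
= sqrt(5.1821)
= 2.2764

2.2764


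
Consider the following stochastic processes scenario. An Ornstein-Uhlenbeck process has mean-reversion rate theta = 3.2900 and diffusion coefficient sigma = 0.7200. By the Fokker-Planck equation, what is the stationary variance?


Stationary variance = sigma^2 / (2*theta)
= 0.7200^2 / (2*3.2900)
= 0.5184 / 6.5800
= 0.0788

0.0788


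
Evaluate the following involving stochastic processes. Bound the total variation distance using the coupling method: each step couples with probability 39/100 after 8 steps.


TV distance bound <= (1-delta)^n
= (1 - 0.3900)^8
= 0.6100^8
= 0.0192

0.0192


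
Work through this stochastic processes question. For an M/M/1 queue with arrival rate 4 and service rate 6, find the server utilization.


rho = lambda/mu
= 4/6
= 0.6667

0.6667


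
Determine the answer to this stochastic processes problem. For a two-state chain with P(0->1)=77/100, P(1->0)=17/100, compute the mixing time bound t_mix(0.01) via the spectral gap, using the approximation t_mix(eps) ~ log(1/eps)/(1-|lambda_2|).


lambda_2 = |1 - p01 - p10| = |1 - 0.7700 - 0.1700| = 0.0600
t_mix ~ log(1/eps)/(1 - |lambda_2|)
= log(100)/(1 - 0.0600) = 4.6052/0.9400
= 4.8991

4.8991


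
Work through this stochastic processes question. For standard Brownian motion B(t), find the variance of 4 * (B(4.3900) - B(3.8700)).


Var(alpha*(B(t)-B(s))) = alpha^2 * (t-s)
= 4^2 * (4.3900 - 3.8700)
= 16 * 0.5200
= 8.3200

8.3200


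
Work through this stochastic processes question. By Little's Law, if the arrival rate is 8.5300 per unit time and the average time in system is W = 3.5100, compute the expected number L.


Little's Law: L = lambda * W
= 8.5300 * 3.5100
= 29.9403

29.9403


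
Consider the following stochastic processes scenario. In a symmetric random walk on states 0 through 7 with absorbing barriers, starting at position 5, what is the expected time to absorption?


For symmetric RW on 0,...,N with absorbing barriers, E(i) = i*(N-i)
E(5) = 5 * 2 = 10

10


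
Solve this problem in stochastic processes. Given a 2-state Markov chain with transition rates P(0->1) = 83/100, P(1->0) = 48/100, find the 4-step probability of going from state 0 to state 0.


Computing P^4 by matrix multiplication.
P = [[0.1700, 0.8300], [0.4800, 0.5200]]
After raising P to the power 4:
P^4(0,0) = 0.3723

0.3723


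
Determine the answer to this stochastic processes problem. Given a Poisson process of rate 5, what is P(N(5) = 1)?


P(N(t)=k) = (lambda*t)^k * exp(-lambda*t) / k!
lambda*t = 25
= 25^1 * exp(-25) / 1!
= 25 * 1.3888e-11 / 1
= 3.4720e-10

3.4720e-10


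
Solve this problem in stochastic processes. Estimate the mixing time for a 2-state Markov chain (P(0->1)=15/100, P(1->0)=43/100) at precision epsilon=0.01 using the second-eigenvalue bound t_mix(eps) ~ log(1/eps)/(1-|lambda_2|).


lambda_2 = |1 - p01 - p10| = |1 - 0.1500 - 0.4300| = 0.4200
t_mix ~ log(1/eps)/(1 - |lambda_2|)
= log(100)/(1 - 0.4200) = 4.6052/0.5800
= 7.9399

7.9399


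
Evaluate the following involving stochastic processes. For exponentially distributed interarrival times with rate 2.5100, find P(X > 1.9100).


P(X > t) = exp(-lambda * t)
= exp(-2.5100 * 1.9100)
= exp(-4.7941) = 0.0083

0.0083


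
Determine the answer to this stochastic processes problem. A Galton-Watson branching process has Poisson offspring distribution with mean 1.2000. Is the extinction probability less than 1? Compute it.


Since mu = 1.2000 > 1, extinction prob q < 1.
Solve s = exp(mu*(s-1)) iteratively.
q = 0.6863

0.6863


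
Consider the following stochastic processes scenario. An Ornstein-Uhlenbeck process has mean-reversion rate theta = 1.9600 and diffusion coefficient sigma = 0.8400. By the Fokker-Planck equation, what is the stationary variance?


Stationary variance = sigma^2 / (2*theta)
= 0.8400^2 / (2*1.9600)
= 0.7056 / 3.9200
= 0.1800

0.1800


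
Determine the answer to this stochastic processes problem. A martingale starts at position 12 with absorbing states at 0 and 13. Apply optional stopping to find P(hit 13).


By optional stopping theorem: E(M at tau) = M(0) = 12
P(hit 13)*13 + P(hit 0)*0 = 12
P(hit 13) = (12 - 0)/(13 - 0) = 12/13 = 0.9231

0.9231


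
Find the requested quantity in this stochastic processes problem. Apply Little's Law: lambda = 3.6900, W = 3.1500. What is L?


Little's Law: L = lambda * W
= 3.6900 * 3.1500
= 11.6235

11.6235


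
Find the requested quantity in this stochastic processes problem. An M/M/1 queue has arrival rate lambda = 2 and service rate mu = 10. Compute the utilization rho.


rho = lambda/mu
= 2/10
= 0.2000

0.2000


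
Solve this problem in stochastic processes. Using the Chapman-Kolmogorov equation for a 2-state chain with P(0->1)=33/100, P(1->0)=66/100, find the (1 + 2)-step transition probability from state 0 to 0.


P^3 = P^1 * P^2
Computing via matrix multiplication of the transition matrix.
Entry (0,0) of P^3 = 0.6667

0.6667


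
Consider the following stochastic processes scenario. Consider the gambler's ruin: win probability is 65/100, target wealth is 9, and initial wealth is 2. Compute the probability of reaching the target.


Gambler's ruin formula:
r = q/p = 0.3500/0.6500 = 0.5385
P(win) = (1 - r^i)/(1 - r^N)
= (1 - 0.5385^2)/(1 - 0.5385^9)
= 0.7128

0.7128


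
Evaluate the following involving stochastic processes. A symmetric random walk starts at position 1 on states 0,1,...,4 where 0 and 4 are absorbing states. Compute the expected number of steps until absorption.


For symmetric RW on 0,...,N with absorbing barriers, E(i) = i*(N-i)
E(1) = 1 * 3 = 3

3


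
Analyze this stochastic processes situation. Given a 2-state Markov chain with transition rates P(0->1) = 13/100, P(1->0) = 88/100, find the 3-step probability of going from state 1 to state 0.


Computing P^3 by matrix multiplication.
P = [[0.8700, 0.1300], [0.8800, 0.1200]]
After raising P to the power 3:
P^3(1,0) = 0.8713

0.8713


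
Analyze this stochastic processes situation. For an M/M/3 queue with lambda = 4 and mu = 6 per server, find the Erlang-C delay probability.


a = lambda/mu = 0.6667
rho = a/c = 0.2222
Erlang-C formula applied:
C(c,a) = 0.0325

0.0325


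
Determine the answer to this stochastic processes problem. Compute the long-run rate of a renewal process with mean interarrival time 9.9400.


Long-run renewal rate = 1/E(X)
= 1/9.9400
= 0.1006

0.1006


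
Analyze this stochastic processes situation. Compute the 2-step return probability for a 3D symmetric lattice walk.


P(return in 2 steps) = P(reverse first step) = 1/(2d)
= 1/6
= 0.1667

0.1667


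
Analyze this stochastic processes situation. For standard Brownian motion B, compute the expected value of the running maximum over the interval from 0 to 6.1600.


E(max B(s)) = sqrt(2t/pi)
= sqrt(2*6.1600/pi)
= sqrt(3.9216)
= 1.9803

1.9803


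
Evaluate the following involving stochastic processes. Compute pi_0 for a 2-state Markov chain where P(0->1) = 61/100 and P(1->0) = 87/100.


Stationary distribution: pi_0 = p10/(p01+p10), pi_1 = p01/(p01+p10)
p01 = 0.6100, p10 = 0.8700
pi_0 = 0.5878

0.5878


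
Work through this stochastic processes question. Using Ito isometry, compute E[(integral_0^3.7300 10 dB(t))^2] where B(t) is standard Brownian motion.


By Ito isometry: E[(int f dB)^2] = int f^2 dt
= 10^2 * 3.7300
= 100 * 3.7300 = 373.0000

373.0000


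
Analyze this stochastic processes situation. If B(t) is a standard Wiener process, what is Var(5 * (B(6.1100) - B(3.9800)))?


Var(alpha*(B(t)-B(s))) = alpha^2 * (t-s)
= 5^2 * (6.1100 - 3.9800)
= 25 * 2.1300
= 53.2500

53.2500


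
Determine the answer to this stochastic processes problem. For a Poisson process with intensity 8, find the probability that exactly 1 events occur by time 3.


P(N(t)=k) = (lambda*t)^k * exp(-lambda*t) / k!
lambda*t = 24
= 24^1 * exp(-24) / 1!
= 24 * 3.7751e-11 / 1
= 9.0603e-10

9.0603e-10


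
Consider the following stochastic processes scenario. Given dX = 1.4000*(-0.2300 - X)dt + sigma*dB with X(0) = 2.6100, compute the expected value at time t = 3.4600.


E[X(t)] = mu + (X(0) - mu)*exp(-theta*t)
= -0.2300 + (2.6100 - -0.2300)*exp(-1.4000*3.4600)
= -0.2300 + 2.8400 * 0.0079
= -0.2076

-0.2076


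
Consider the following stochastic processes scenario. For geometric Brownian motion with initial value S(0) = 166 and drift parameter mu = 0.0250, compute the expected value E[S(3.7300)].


E[S(t)] = S(0) * exp(mu * t)
= 166 * exp(0.0250 * 3.7300)
= 166 * 1.0977
= 182.2242

182.2242


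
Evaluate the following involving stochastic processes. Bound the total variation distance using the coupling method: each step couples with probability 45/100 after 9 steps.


TV distance bound <= (1-delta)^n
= (1 - 0.4500)^9
= 0.5500^9
= 0.0046

0.0046


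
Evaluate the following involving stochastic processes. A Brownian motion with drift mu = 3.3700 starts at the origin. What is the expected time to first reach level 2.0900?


Expected first passage time = a/mu
= 2.0900/3.3700
= 0.6202

0.6202


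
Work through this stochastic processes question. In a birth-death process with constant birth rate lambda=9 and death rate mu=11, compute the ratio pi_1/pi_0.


For birth-death process, pi_n/pi_0 = (lambda/mu)^n
= (9/11)^1
= 0.8182

0.8182


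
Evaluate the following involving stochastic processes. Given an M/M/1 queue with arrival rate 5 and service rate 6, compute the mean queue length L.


rho = 5/6 = 0.8333
L = rho/(1-rho)
= 0.8333/0.1667
= 5.0000

5.0000


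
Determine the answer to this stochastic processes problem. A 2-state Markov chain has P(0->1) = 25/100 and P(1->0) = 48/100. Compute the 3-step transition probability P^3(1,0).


Computing P^3 by matrix multiplication.
P = [[0.7500, 0.2500], [0.4800, 0.5200]]
After raising P to the power 3:
P^3(1,0) = 0.6446

0.6446


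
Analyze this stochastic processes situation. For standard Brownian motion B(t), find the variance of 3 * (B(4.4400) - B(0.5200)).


Var(alpha*(B(t)-B(s))) = alpha^2 * (t-s)
= 3^2 * (4.4400 - 0.5200)
= 9 * 3.9200
= 35.2800

35.2800


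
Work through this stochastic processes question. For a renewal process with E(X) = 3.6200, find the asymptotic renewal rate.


Long-run renewal rate = 1/E(X)
= 1/3.6200
= 0.2762

0.2762


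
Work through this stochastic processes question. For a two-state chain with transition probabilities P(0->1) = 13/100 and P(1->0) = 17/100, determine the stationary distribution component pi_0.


Stationary distribution: pi_0 = p10/(p01+p10), pi_1 = p01/(p01+p10)
p01 = 0.1300, p10 = 0.1700
pi_0 = 0.5667

0.5667


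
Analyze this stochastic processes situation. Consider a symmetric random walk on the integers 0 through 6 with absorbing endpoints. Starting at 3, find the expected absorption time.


For symmetric RW on 0,...,N with absorbing barriers, E(i) = i*(N-i)
E(3) = 3 * 3 = 9

9


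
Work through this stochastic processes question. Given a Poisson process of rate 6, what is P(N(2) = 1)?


P(N(t)=k) = (lambda*t)^k * exp(-lambda*t) / k!
lambda*t = 12
= 12^1 * exp(-12) / 1!
= 12 * 6.1442e-06 / 1
= 7.3731e-05

7.3731e-05


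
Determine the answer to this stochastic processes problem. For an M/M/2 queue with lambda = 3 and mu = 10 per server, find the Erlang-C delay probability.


a = lambda/mu = 0.3000
rho = a/c = 0.1500
Erlang-C formula applied:
C(c,a) = 0.0391

0.0391


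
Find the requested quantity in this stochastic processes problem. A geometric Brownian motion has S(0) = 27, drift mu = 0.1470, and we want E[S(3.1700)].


E[S(t)] = S(0) * exp(mu * t)
= 27 * exp(0.1470 * 3.1700)
= 27 * 1.5936
= 43.0270

43.0270


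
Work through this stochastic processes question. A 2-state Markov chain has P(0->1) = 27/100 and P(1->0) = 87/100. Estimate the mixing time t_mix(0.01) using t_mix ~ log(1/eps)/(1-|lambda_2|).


lambda_2 = |1 - p01 - p10| = |1 - 0.2700 - 0.8700| = 0.1400
t_mix ~ log(1/eps)/(1 - |lambda_2|)
= log(100)/(1 - 0.1400) = 4.6052/0.8600
= 5.3548

5.3548


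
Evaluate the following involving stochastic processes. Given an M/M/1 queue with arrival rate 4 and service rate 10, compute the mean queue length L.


rho = 4/10 = 0.4000
L = rho/(1-rho)
= 0.4000/0.6000
= 0.6667

0.6667


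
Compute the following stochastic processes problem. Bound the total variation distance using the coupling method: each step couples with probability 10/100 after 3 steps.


TV distance bound <= (1-delta)^n
= (1 - 0.1000)^3
= 0.9000^3
= 0.7290

0.7290


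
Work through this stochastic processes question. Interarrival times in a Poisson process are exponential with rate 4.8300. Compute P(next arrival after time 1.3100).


P(X > t) = exp(-lambda * t)
= exp(-4.8300 * 1.3100)
= exp(-6.3273) = 0.0018

0.0018


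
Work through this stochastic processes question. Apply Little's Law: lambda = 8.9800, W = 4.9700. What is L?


Little's Law: L = lambda * W
= 8.9800 * 4.9700
= 44.6306

44.6306


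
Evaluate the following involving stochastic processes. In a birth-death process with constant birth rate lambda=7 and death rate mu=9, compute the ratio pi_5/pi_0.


For birth-death process, pi_n/pi_0 = (lambda/mu)^n
= (7/9)^5
= 0.2846

0.2846


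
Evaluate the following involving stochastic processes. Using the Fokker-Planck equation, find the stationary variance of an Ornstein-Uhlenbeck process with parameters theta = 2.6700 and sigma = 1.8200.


Stationary variance = sigma^2 / (2*theta)
= 1.8200^2 / (2*2.6700)
= 3.3124 / 5.3400
= 0.6203

0.6203


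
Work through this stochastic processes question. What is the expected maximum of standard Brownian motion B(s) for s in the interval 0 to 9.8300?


E(max B(s)) = sqrt(2t/pi)
= sqrt(2*9.8300/pi)
= sqrt(6.2580)
= 2.5016

2.5016


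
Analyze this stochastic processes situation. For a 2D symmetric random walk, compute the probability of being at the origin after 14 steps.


P = C(14,7)^2 / 4^14
= 3432^2 / 268435456
= 11778624 / 268435456
= 0.0439

0.0439


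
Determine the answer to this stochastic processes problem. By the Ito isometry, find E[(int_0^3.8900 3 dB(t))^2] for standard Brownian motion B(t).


By Ito isometry: E[(int f dB)^2] = int f^2 dt
= 3^2 * 3.8900
= 9 * 3.8900 = 35.0100

35.0100


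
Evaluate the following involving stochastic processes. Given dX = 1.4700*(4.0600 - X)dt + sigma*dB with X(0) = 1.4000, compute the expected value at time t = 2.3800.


E[X(t)] = mu + (X(0) - mu)*exp(-theta*t)
= 4.0600 + (1.4000 - 4.0600)*exp(-1.4700*2.3800)
= 4.0600 + -2.6600 * 0.0302
= 3.9796

3.9796


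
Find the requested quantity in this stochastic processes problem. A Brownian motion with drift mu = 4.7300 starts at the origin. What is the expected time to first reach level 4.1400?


Expected first passage time = a/mu
= 4.1400/4.7300
= 0.8753

0.8753


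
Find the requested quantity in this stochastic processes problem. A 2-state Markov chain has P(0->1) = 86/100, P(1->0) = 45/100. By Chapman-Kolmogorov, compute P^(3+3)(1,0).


P^6 = P^3 * P^3
Computing via matrix multiplication of the transition matrix.
Entry (1,0) of P^6 = 0.3432

0.3432


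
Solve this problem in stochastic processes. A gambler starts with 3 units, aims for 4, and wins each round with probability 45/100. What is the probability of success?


Gambler's ruin formula:
r = q/p = 0.5500/0.4500 = 1.2222
P(win) = (1 - r^i)/(1 - r^N)
= (1 - 1.2222^3)/(1 - 1.2222^4)
= 0.6705

0.6705


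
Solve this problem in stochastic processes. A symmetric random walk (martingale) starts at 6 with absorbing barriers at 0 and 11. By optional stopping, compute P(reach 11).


By optional stopping theorem: E(M at tau) = M(0) = 6
P(hit 11)*11 + P(hit 0)*0 = 6
P(hit 11) = (6 - 0)/(11 - 0) = 6/11 = 0.5455

0.5455


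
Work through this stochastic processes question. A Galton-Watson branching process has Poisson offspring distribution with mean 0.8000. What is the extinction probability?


Since mu = 0.8000 <= 1, extinction probability = 1.

1.0000


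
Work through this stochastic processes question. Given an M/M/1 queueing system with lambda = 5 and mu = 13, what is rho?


rho = lambda/mu
= 5/13
= 0.3846

0.3846


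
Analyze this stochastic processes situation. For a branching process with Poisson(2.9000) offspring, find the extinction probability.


Since mu = 2.9000 > 1, extinction prob q < 1.
Solve s = exp(mu*(s-1)) iteratively.
q = 0.0668

0.0668


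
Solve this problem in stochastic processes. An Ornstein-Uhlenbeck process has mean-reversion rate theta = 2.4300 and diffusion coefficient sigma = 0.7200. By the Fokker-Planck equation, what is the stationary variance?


Stationary variance = sigma^2 / (2*theta)
= 0.7200^2 / (2*2.4300)
= 0.5184 / 4.8600
= 0.1067

0.1067


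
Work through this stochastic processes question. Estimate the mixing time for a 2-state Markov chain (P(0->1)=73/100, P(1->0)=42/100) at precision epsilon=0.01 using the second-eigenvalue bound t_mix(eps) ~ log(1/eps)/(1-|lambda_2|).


lambda_2 = |1 - p01 - p10| = |1 - 0.7300 - 0.4200| = 0.1500
t_mix ~ log(1/eps)/(1 - |lambda_2|)
= log(100)/(1 - 0.1500) = 4.6052/0.8500
= 5.4178

5.4178


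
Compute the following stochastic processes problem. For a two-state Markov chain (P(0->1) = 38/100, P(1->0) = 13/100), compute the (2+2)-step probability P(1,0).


P^4 = P^2 * P^2
Computing via matrix multiplication of the transition matrix.
Entry (1,0) of P^4 = 0.2402

0.2402


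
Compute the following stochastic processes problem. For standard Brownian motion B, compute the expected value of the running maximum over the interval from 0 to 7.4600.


E(max B(s)) = sqrt(2t/pi)
= sqrt(2*7.4600/pi)
= sqrt(4.7492)
= 2.1793

2.1793


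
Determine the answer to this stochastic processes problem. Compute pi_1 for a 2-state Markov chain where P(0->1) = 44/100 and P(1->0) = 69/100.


Stationary distribution: pi_0 = p10/(p01+p10), pi_1 = p01/(p01+p10)
p01 = 0.4400, p10 = 0.6900
pi_1 = 0.3894

0.3894


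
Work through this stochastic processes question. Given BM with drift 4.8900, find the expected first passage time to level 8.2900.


Expected first passage time = a/mu
= 8.2900/4.8900
= 1.6953

1.6953


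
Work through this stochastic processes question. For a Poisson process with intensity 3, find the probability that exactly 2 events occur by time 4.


P(N(t)=k) = (lambda*t)^k * exp(-lambda*t) / k!
lambda*t = 12
= 12^2 * exp(-12) / 2!
= 144 * 6.1442e-06 / 2
= 4.4238e-04

4.4238e-04


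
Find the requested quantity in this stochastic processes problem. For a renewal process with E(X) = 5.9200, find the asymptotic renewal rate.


Long-run renewal rate = 1/E(X)
= 1/5.9200
= 0.1689

0.1689


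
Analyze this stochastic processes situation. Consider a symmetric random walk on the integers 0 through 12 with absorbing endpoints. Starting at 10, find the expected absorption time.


For symmetric RW on 0,...,N with absorbing barriers, E(i) = i*(N-i)
E(10) = 10 * 2 = 20

20


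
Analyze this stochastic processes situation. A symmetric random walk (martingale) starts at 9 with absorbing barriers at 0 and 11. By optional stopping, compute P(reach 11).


By optional stopping theorem: E(M at tau) = M(0) = 9
P(hit 11)*11 + P(hit 0)*0 = 9
P(hit 11) = (9 - 0)/(11 - 0) = 9/11 = 0.8182

0.8182


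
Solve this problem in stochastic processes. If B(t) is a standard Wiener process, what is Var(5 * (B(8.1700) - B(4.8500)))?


Var(alpha*(B(t)-B(s))) = alpha^2 * (t-s)
= 5^2 * (8.1700 - 4.8500)
= 25 * 3.3200
= 83.0000

83.0000


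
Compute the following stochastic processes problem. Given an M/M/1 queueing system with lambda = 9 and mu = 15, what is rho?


rho = lambda/mu
= 9/15
= 0.6000

0.6000


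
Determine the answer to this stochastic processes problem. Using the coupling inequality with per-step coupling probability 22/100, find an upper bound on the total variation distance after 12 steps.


TV distance bound <= (1-delta)^n
= (1 - 0.2200)^12
= 0.7800^12
= 0.0507

0.0507


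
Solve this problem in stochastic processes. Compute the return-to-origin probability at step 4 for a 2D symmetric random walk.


P = C(4,2)^2 / 4^4
= 6^2 / 256
= 36 / 256
= 0.1406

0.1406


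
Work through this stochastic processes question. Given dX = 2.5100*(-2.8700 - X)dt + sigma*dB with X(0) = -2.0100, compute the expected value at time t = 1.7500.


E[X(t)] = mu + (X(0) - mu)*exp(-theta*t)
= -2.8700 + (-2.0100 - -2.8700)*exp(-2.5100*1.7500)
= -2.8700 + 0.8600 * 0.0124
= -2.8594

-2.8594


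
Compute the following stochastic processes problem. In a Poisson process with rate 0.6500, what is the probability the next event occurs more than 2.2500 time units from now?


P(X > t) = exp(-lambda * t)
= exp(-0.6500 * 2.2500)
= exp(-1.4625) = 0.2317

0.2317


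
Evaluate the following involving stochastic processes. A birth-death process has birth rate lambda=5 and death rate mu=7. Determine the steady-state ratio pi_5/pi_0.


For birth-death process, pi_n/pi_0 = (lambda/mu)^n
= (5/7)^5
= 0.1859

0.1859


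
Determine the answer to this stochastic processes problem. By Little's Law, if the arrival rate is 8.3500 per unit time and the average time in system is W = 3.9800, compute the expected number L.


Little's Law: L = lambda * W
= 8.3500 * 3.9800
= 33.2330

33.2330


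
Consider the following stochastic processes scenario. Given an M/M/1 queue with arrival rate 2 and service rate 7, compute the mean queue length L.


rho = 2/7 = 0.2857
L = rho/(1-rho)
= 0.2857/0.7143
= 0.4000

0.4000


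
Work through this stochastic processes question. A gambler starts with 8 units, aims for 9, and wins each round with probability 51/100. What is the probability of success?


Gambler's ruin formula:
r = q/p = 0.4900/0.5100 = 0.9608
P(win) = (1 - r^i)/(1 - r^N)
= (1 - 0.9608^8)/(1 - 0.9608^9)
= 0.9058

0.9058


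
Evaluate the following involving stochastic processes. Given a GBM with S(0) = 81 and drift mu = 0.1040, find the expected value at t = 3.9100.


E[S(t)] = S(0) * exp(mu * t)
= 81 * exp(0.1040 * 3.9100)
= 81 * 1.5018
= 121.6428

121.6428


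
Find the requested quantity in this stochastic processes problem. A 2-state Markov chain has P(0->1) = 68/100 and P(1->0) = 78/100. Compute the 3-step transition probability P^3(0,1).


Computing P^3 by matrix multiplication.
P = [[0.3200, 0.6800], [0.7800, 0.2200]]
After raising P to the power 3:
P^3(0,1) = 0.5111

0.5111


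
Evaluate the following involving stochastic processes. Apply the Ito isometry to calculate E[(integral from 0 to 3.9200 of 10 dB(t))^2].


By Ito isometry: E[(int f dB)^2] = int f^2 dt
= 10^2 * 3.9200
= 100 * 3.9200 = 392.0000

392.0000


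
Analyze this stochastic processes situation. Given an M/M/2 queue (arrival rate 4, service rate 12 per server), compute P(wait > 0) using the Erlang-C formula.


a = lambda/mu = 0.3333
rho = a/c = 0.1667
Erlang-C formula applied:
C(c,a) = 0.0476

0.0476


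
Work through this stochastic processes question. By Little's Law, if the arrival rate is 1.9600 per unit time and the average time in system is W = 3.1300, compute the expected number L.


Little's Law: L = lambda * W
= 1.9600 * 3.1300
= 6.1348

6.1348


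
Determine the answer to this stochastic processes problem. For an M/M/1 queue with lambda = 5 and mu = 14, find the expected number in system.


rho = 5/14 = 0.3571
L = rho/(1-rho)
= 0.3571/0.6429
= 0.5556

0.5556


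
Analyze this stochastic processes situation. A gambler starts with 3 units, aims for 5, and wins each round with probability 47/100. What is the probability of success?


Gambler's ruin formula:
r = q/p = 0.5300/0.4700 = 1.1277
P(win) = (1 - r^i)/(1 - r^N)
= (1 - 1.1277^3)/(1 - 1.1277^5)
= 0.5270

0.5270


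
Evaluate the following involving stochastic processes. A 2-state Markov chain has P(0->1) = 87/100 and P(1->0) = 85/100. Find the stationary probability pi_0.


Stationary distribution: pi_0 = p10/(p01+p10), pi_1 = p01/(p01+p10)
p01 = 0.8700, p10 = 0.8500
pi_0 = 0.4942

0.4942


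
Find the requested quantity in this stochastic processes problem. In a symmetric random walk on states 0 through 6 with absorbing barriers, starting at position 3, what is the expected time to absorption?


For symmetric RW on 0,...,N with absorbing barriers, E(i) = i*(N-i)
E(3) = 3 * 3 = 9

9


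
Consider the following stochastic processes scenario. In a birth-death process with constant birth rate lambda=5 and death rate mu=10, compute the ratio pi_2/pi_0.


For birth-death process, pi_n/pi_0 = (lambda/mu)^n
= (5/10)^2
= 0.2500

0.2500


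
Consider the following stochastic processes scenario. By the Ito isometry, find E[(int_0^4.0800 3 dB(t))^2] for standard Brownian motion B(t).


By Ito isometry: E[(int f dB)^2] = int f^2 dt
= 3^2 * 4.0800
= 9 * 4.0800 = 36.7200

36.7200


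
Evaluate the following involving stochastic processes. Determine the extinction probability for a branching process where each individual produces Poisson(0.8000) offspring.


Since mu = 0.8000 <= 1, extinction probability = 1.

1.0000


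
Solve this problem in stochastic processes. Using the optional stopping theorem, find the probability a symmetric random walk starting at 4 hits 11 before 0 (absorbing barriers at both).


By optional stopping theorem: E(M at tau) = M(0) = 4
P(hit 11)*11 + P(hit 0)*0 = 4
P(hit 11) = (4 - 0)/(11 - 0) = 4/11 = 0.3636

0.3636


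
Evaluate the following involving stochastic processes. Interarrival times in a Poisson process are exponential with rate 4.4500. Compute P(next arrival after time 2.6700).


P(X > t) = exp(-lambda * t)
= exp(-4.4500 * 2.6700)
= exp(-11.8815) = 6.9172e-06

6.9172e-06


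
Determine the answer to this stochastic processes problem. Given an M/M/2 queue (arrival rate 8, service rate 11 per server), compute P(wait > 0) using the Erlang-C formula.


a = lambda/mu = 0.7273
rho = a/c = 0.3636
Erlang-C formula applied:
C(c,a) = 0.1939

0.1939


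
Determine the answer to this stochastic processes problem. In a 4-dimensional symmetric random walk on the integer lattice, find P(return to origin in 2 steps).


P(return in 2 steps) = P(reverse first step) = 1/(2d)
= 1/8
= 0.1250

0.1250


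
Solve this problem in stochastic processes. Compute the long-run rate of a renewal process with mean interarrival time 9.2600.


Long-run renewal rate = 1/E(X)
= 1/9.2600
= 0.1080

0.1080


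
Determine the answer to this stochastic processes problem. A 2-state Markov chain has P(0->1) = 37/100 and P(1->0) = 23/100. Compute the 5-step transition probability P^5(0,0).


Computing P^5 by matrix multiplication.
P = [[0.6300, 0.3700], [0.2300, 0.7700]]
After raising P to the power 5:
P^5(0,0) = 0.3896

0.3896


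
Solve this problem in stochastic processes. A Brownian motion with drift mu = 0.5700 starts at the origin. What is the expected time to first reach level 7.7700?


Expected first passage time = a/mu
= 7.7700/0.5700
= 13.6316

13.6316


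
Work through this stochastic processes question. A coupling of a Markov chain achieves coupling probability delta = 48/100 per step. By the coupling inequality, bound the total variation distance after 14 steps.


TV distance bound <= (1-delta)^n
= (1 - 0.4800)^14
= 0.5200^14
= 1.0569e-04

1.0569e-04


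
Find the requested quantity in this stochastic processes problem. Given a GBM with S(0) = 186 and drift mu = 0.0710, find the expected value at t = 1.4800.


E[S(t)] = S(0) * exp(mu * t)
= 186 * exp(0.0710 * 1.4800)
= 186 * 1.1108
= 206.6087

206.6087


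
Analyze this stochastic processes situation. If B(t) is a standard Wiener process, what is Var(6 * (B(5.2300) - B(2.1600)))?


Var(alpha*(B(t)-B(s))) = alpha^2 * (t-s)
= 6^2 * (5.2300 - 2.1600)
= 36 * 3.0700
= 110.5200

110.5200


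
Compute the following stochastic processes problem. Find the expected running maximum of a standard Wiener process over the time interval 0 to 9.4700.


E(max B(s)) = sqrt(2t/pi)
= sqrt(2*9.4700/pi)
= sqrt(6.0288)
= 2.4554

2.4554


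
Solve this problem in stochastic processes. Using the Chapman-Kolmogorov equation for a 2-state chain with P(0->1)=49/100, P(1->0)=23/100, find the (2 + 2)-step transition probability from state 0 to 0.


P^4 = P^2 * P^2
Computing via matrix multiplication of the transition matrix.
Entry (0,0) of P^4 = 0.3236

0.3236


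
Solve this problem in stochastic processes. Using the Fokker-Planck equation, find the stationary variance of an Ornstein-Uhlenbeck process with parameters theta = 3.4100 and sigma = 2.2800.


Stationary variance = sigma^2 / (2*theta)
= 2.2800^2 / (2*3.4100)
= 5.1984 / 6.8200
= 0.7622

0.7622


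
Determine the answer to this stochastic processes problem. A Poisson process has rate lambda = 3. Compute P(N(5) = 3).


P(N(t)=k) = (lambda*t)^k * exp(-lambda*t) / k!
lambda*t = 15
= 15^3 * exp(-15) / 3!
= 3375 * 3.0590e-07 / 6
= 1.7207e-04

1.7207e-04


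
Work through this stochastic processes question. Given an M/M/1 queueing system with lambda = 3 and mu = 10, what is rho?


rho = lambda/mu
= 3/10
= 0.3000

0.3000


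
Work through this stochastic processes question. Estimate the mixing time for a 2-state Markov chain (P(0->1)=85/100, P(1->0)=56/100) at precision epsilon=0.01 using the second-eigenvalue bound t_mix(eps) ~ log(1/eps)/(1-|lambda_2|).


lambda_2 = |1 - p01 - p10| = |1 - 0.8500 - 0.5600| = 0.4100
t_mix ~ log(1/eps)/(1 - |lambda_2|)
= log(100)/(1 - 0.4100) = 4.6052/0.5900
= 7.8054

7.8054


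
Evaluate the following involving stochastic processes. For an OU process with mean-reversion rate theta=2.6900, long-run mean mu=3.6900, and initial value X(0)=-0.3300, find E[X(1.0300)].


E[X(t)] = mu + (X(0) - mu)*exp(-theta*t)
= 3.6900 + (-0.3300 - 3.6900)*exp(-2.6900*1.0300)
= 3.6900 + -4.0200 * 0.0626
= 3.4383

3.4383


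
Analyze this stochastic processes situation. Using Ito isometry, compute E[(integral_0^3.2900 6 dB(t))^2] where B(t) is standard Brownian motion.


By Ito isometry: E[(int f dB)^2] = int f^2 dt
= 6^2 * 3.2900
= 36 * 3.2900 = 118.4400

118.4400


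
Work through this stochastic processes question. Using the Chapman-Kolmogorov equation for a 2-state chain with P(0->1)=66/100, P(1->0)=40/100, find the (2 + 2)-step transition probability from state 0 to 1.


P^4 = P^2 * P^2
Computing via matrix multiplication of the transition matrix.
Entry (0,1) of P^4 = 0.6226

0.6226


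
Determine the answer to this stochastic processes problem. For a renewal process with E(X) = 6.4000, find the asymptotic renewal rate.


Long-run renewal rate = 1/E(X)
= 1/6.4000
= 0.1562

0.1562


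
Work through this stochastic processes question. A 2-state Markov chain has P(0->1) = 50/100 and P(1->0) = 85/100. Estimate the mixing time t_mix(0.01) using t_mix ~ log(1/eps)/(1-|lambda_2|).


lambda_2 = |1 - p01 - p10| = |1 - 0.5000 - 0.8500| = 0.3500
t_mix ~ log(1/eps)/(1 - |lambda_2|)
= log(100)/(1 - 0.3500) = 4.6052/0.6500
= 7.0849

7.0849


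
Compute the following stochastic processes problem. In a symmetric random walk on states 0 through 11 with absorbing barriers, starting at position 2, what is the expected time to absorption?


For symmetric RW on 0,...,N with absorbing barriers, E(i) = i*(N-i)
E(2) = 2 * 9 = 18

18


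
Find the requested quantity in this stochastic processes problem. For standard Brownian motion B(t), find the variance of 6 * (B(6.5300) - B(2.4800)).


Var(alpha*(B(t)-B(s))) = alpha^2 * (t-s)
= 6^2 * (6.5300 - 2.4800)
= 36 * 4.0500
= 145.8000

145.8000


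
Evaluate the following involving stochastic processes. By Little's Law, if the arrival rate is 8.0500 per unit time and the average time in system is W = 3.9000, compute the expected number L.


Little's Law: L = lambda * W
= 8.0500 * 3.9000
= 31.3950

31.3950


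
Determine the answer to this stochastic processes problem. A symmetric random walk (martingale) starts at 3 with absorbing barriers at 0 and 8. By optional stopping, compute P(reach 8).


By optional stopping theorem: E(M at tau) = M(0) = 3
P(hit 8)*8 + P(hit 0)*0 = 3
P(hit 8) = (3 - 0)/(8 - 0) = 3/8 = 0.3750

0.3750


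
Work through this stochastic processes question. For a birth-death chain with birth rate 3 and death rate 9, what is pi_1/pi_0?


For birth-death process, pi_n/pi_0 = (lambda/mu)^n
= (3/9)^1
= 0.3333

0.3333


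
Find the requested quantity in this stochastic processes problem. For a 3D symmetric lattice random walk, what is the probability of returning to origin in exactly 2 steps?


P(return in 2 steps) = P(reverse first step) = 1/(2d)
= 1/6
= 0.1667

0.1667


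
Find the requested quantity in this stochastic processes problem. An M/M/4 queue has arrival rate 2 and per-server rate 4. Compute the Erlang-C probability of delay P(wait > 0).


a = lambda/mu = 0.5000
rho = a/c = 0.1250
Erlang-C formula applied:
C(c,a) = 0.0018

0.0018


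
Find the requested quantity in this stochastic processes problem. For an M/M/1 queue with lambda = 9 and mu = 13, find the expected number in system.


rho = 9/13 = 0.6923
L = rho/(1-rho)
= 0.6923/0.3077
= 2.2500

2.2500


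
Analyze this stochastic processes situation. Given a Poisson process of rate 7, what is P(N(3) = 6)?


P(N(t)=k) = (lambda*t)^k * exp(-lambda*t) / k!
lambda*t = 21
= 21^6 * exp(-21) / 6!
= 85766121 * 7.5826e-10 / 720
= 9.0323e-05

9.0323e-05


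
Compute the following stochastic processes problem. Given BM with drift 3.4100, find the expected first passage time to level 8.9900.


Expected first passage time = a/mu
= 8.9900/3.4100
= 2.6364

2.6364


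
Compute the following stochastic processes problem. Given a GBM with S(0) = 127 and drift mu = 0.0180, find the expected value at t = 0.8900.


E[S(t)] = S(0) * exp(mu * t)
= 127 * exp(0.0180 * 0.8900)
= 127 * 1.0161
= 129.0509

129.0509


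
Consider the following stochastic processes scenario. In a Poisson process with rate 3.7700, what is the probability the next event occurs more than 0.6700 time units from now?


P(X > t) = exp(-lambda * t)
= exp(-3.7700 * 0.6700)
= exp(-2.5259) = 0.0800

0.0800


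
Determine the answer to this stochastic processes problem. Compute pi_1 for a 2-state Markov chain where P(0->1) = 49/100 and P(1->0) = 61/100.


Stationary distribution: pi_0 = p10/(p01+p10), pi_1 = p01/(p01+p10)
p01 = 0.4900, p10 = 0.6100
pi_1 = 0.4455

0.4455


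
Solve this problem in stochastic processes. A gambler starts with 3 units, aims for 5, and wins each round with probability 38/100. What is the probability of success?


Gambler's ruin formula:
r = q/p = 0.6200/0.3800 = 1.6316
P(win) = (1 - r^i)/(1 - r^N)
= (1 - 1.6316^3)/(1 - 1.6316^5)
= 0.3165

0.3165


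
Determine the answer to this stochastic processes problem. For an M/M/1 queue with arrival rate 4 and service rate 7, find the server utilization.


rho = lambda/mu
= 4/7
= 0.5714

0.5714


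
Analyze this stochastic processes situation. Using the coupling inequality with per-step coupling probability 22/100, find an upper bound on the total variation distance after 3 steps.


TV distance bound <= (1-delta)^n
= (1 - 0.2200)^3
= 0.7800^3
= 0.4746

0.4746


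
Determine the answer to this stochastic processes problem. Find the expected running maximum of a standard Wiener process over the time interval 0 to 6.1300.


E(max B(s)) = sqrt(2t/pi)
= sqrt(2*6.1300/pi)
= sqrt(3.9025)
= 1.9755

1.9755


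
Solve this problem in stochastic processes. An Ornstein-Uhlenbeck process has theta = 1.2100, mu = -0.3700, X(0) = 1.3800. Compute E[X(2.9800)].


E[X(t)] = mu + (X(0) - mu)*exp(-theta*t)
= -0.3700 + (1.3800 - -0.3700)*exp(-1.2100*2.9800)
= -0.3700 + 1.7500 * 0.0272
= -0.3225

-0.3225
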